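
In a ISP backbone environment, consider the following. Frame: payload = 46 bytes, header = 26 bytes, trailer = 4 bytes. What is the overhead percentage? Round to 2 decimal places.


Given: payload = 46 B, header = 26 B, trailer = 4 B
Overhead bytes = header + trailer = 26 + 4 = 30
Total frame = payload + overhead = 46 + 30 = 76
Overhead % = 30 / 76 * 100 = 39.4737% -> 39.47% (2 dp)

39.47


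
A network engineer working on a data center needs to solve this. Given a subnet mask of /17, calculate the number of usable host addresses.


Given: subnet mask /17
Host bits = 32 - 17 = 15
Total addresses = 2^15 = 32768
Usable hosts = 32768 - 2 (network + broadcast) = 32766

32766


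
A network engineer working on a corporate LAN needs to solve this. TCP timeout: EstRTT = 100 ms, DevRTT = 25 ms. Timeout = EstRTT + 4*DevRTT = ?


Given: EstRTT = 100 ms, DevRTT = 25 ms
Timeout = EstRTT + 4 * DevRTT
4 * DevRTT = 4 * 25 = 100
Timeout = 100 + 100 = 200 ms

200


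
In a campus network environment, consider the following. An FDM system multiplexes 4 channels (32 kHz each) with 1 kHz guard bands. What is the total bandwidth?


Given: 4 channels, 32 kHz each, guard = 1 kHz
Channel bandwidth = 4 * 32 = 128 kHz
Guard bands = 3 gaps * 1 kHz = 3 kHz
Total = 128 + 3 = 131 kHz

131


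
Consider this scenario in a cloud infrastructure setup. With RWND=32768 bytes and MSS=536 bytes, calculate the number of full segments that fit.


Given: RWND = 32768 bytes, MSS = 536 bytes
Full segments = floor(RWND / MSS)
Full segments = floor(32768 / 536)
Full segments = floor(61.1343) = 61

61


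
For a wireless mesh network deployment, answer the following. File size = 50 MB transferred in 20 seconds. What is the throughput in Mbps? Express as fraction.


Given: file = 50 MB, time = 20 s
File in Mb = 50 * 8 = 400 Mb
Throughput = 400 / 20 Mbps
Throughput = 20 Mbps

20


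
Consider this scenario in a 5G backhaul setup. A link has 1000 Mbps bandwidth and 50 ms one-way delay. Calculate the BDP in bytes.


Given: bandwidth = 1000 Mbps, delay = 50 ms
BDP in bits = 1000 * 10^6 * 50 / 1000
BDP in bits = 50000000
BDP in bytes = 50000000 / 8 = 6250000

6250000


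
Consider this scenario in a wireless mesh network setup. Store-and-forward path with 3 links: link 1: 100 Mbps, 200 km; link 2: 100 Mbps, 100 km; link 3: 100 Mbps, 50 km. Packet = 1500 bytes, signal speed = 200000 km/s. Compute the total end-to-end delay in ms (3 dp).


Packet = 1500 bytes = 12000 bits. Store-and-forward: sum (t_trans + t_prop) per link.
Link 1: t_trans = 12000/(100*10^6) s = 0.1200 ms; t_prop = 200/200000 s = 1.0000 ms; subtotal = 1.1200 ms
Link 2: t_trans = 12000/(100*10^6) s = 0.1200 ms; t_prop = 100/200000 s = 0.5000 ms; subtotal = 0.6200 ms
Link 3: t_trans = 12000/(100*10^6) s = 0.1200 ms; t_prop = 50/200000 s = 0.2500 ms; subtotal = 0.3700 ms
End-to-end = 1.1200 + 0.6200 + 0.3700 = 2.1100 ms -> 2.110 ms (3 dp)

2.110


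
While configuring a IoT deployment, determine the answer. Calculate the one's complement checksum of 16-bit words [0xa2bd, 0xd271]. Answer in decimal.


Given words: [0xa2bd, 0xd271]
Step 1: Sum all words
Raw sum = 41661 + 53873 = 95534
Step 2: Fold carry: (29998 + 1) = 29999
One's complement = ~29999 & 0xFFFF = 35536

35536


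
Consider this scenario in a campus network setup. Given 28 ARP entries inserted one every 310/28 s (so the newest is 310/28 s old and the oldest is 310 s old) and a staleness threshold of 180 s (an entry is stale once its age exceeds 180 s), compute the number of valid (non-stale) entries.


Ages are k * 310/28 s for k = 1..28 (spacing = 11.0714 s).
Entry k is valid iff k * 310/28 <= 180 iff k <= 28 * 180 / 310 = 16.2581
n_valid = floor(16.2581) = 16
(n_stale = 28 - 16 = 12)

16


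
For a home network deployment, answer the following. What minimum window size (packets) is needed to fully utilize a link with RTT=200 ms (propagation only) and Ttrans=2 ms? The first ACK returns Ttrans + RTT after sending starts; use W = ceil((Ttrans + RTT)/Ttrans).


Given: Ttrans = 2 ms, RTT = 200 ms (= 2 * Tprop, Tprop = 100 ms)
Time until first ACK returns = Ttrans + RTT = 2 + 200 = 202 ms
Need W * Ttrans >= Ttrans + RTT  ->  W >= (Ttrans + RTT) / Ttrans
(Ttrans + RTT) / Ttrans = 202 / 2 = 101
W_min = ceil(101) = 101

101


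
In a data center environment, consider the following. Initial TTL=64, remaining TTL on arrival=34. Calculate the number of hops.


Given: initial TTL = 64, received TTL = 34
Hops = initial TTL - received TTL
Hops = 64 - 34 = 30

30


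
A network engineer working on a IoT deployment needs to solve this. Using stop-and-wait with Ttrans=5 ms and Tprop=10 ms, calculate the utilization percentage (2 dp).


Given: Ttrans = 5 ms, Tprop = 10 ms
RTT = 2 * Tprop = 2 * 10 = 20 ms
U = Ttrans / (Ttrans + RTT)
U = 5 / (5 + 20)
U = 5 / 25 = 0.2
U% = 20.00%

20.00


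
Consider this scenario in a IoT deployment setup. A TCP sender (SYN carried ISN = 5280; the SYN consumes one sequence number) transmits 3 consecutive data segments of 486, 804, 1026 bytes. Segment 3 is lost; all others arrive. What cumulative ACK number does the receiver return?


SYN uses sequence number 5280; first data byte = ISN + 1 = 5281.
Segment 1: SEQ = 5281, len = 486 B, covers [5281, 5766]
Segment 2: SEQ = 5767, len = 804 B, covers [5767, 6570]
Segment 3: SEQ = 6571, len = 1026 B, covers [6571, 7596] [LOST]
In-order data received: bytes [5281, 6570] (segments 1..2).
Segment 3 missing -> gap begins at byte 6571.
Cumulative ACK = next expected in-order byte = 5281 + 486 + 804 = 6571

6571


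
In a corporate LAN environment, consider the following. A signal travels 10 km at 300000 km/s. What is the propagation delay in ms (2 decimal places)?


Given: distance = 10 km, speed = 300000 km/s
Delay = distance / speed = 10 / 300000 seconds
Delay in ms = 10 * 1000 / 300000
Delay = 0.0333 ms
Rounded to 2 dp = 0.03 ms

0.03


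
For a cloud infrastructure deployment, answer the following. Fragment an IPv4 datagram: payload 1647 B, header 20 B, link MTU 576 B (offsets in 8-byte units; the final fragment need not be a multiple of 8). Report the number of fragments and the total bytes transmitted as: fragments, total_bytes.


Max data per non-final fragment = floor((MTU - header)/8)*8 = floor((576 - 20)/8)*8 = floor(556/8)*8 = 552 B
Final fragment needs no 8-byte alignment: it can carry up to MTU - header = 556 B
Non-final fragments needed = ceil((payload - 556) / 552) = ceil(1091/552) = ceil(1.9764) = 2
Number of fragments = 2 + 1 = 3
Fragment sizes (data): 2 * 552 B + 543 B (last, 543 <= 556 OK)
Total bytes sent = payload + n_frags * header = 1647 + 3*20 = 1647 + 60 = 1707 B

3, 1707


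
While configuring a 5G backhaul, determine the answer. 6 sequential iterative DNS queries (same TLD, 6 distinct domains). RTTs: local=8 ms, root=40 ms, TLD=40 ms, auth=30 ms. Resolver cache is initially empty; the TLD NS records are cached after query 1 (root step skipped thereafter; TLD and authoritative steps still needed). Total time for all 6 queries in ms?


Lookup 1 (cold cache): local + root + TLD + auth = 8 + 40 + 40 + 30 = 118 ms
Lookups 2..6 (TLD NS cached -> skip root; new domain -> still ask TLD and auth): local + TLD + auth = 8 + 40 + 30 = 78 ms each
Remaining 5 lookups: 5 * 78 = 390 ms
Total = 118 + 390 = 508 ms

508


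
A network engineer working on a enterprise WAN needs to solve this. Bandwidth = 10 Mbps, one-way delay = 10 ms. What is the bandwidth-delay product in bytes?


Given: bandwidth = 10 Mbps, delay = 10 ms
BDP in bits = 10 * 10^6 * 10 / 1000
BDP in bits = 100000
BDP in bytes = 100000 / 8 = 12500

12500


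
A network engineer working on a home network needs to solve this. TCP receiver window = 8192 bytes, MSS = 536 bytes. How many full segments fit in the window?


Given: RWND = 8192 bytes, MSS = 536 bytes
Full segments = floor(RWND / MSS)
Full segments = floor(8192 / 536)
Full segments = floor(15.2836) = 15

15


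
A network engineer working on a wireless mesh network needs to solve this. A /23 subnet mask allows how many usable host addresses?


Given: subnet mask /23
Host bits = 32 - 23 = 9
Total addresses = 2^9 = 512
Usable hosts = 512 - 2 (network + broadcast) = 510

510


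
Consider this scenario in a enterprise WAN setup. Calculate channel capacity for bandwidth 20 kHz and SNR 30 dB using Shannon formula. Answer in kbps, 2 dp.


Given: B = 20 kHz, SNR = 30 dB
SNR linear = 10^(30/10) = 1000
1 + SNR = 1001
log2(1001) = 9.9672262588
C = 20 * 1000 * 9.9672262588 = 199344.5252 bps
C = 199.344525 kbps -> 199.34 kbps (2 dp)

199.34


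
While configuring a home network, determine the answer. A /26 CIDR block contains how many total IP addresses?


Given: CIDR prefix /26
Host bits = 32 - 26 = 6
Total addresses = 2^6 = 64

64


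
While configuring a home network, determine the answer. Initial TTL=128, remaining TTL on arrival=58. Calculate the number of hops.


Given: initial TTL = 128, received TTL = 58
Hops = initial TTL - received TTL
Hops = 128 - 58 = 70

70


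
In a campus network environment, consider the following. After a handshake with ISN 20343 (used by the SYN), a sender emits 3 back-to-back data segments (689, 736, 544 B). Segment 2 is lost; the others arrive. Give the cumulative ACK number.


SYN uses sequence number 20343; first data byte = ISN + 1 = 20344.
Segment 1: SEQ = 20344, len = 689 B, covers [20344, 21032]
Segment 2: SEQ = 21033, len = 736 B, covers [21033, 21768] [LOST]
Segment 3: SEQ = 21769, len = 544 B, covers [21769, 22312]
In-order data received: bytes [20344, 21032] (segments 1..1).
Segment 2 missing -> gap begins at byte 21033; later segments buffered out of order.
Cumulative ACK = next expected in-order byte = 20344 + 689 = 21033

21033


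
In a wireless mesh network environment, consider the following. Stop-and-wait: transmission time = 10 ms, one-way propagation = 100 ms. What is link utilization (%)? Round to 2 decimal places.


Given: Ttrans = 10 ms, Tprop = 100 ms
RTT = 2 * Tprop = 2 * 100 = 200 ms
U = Ttrans / (Ttrans + RTT)
U = 10 / (10 + 200)
U = 10 / 210 = 0.047619
U% = 4.76%

4.76


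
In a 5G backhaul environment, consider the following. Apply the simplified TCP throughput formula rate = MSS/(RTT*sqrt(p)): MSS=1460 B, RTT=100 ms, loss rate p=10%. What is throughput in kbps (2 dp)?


Given: MSS = 1460 bytes, RTT = 100 ms, loss = 10%
RTT in seconds = 100 / 1000 = 0.1
Loss rate = 10% = 0.1
sqrt(loss) = sqrt(0.1) = 0.316227766017
Throughput (bytes/s) = 1460 / (0.1 * 0.316227766017) = 46169.2538
Throughput (kbps) = 46169.2538 * 8 / 1000 = 369.354031 -> 369.35 kbps (2 dp)

369.35


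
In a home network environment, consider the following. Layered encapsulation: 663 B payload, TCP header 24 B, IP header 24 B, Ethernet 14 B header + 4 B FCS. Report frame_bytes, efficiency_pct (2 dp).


TCP segment = 663 + 24 = 687 B
IP packet = 687 + 24 = 711 B
Ethernet frame = 711 + 14 + 4 = 729 B
Efficiency = app / frame = 663 / 729 = 0.909465 = 90.9465% -> 90.95% (2 dp)

729, 90.95


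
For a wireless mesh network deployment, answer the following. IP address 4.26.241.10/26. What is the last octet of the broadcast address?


Given: IP = 4.26.241.10, prefix = /26
Host bits = 32 - 26 = 6
Network last octet = 10 AND mask = 0
Host part size = 2^6 - 1 = 63
Broadcast last octet = 0 OR 63 = 63

63


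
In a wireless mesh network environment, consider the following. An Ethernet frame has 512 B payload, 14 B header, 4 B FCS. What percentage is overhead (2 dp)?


Given: payload = 512 B, header = 14 B, trailer = 4 B
Overhead bytes = header + trailer = 14 + 4 = 18
Total frame = payload + overhead = 512 + 18 = 530
Overhead % = 18 / 530 * 100 = 3.3962% -> 3.40% (2 dp)

3.40


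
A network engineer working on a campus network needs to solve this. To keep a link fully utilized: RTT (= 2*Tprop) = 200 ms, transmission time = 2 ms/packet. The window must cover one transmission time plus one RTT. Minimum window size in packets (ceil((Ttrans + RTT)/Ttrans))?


Given: Ttrans = 2 ms, RTT = 200 ms (= 2 * Tprop, Tprop = 100 ms)
Time until first ACK returns = Ttrans + RTT = 2 + 200 = 202 ms
Need W * Ttrans >= Ttrans + RTT  ->  W >= (Ttrans + RTT) / Ttrans
(Ttrans + RTT) / Ttrans = 202 / 2 = 101
W_min = ceil(101) = 101

101


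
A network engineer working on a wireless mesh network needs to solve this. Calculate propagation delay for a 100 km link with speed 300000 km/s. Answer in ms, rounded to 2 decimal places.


Given: distance = 100 km, speed = 300000 km/s
Delay = distance / speed = 100 / 300000 seconds
Delay in ms = 100 * 1000 / 300000
Delay = 0.3333 ms
Rounded to 2 dp = 0.33 ms

0.33


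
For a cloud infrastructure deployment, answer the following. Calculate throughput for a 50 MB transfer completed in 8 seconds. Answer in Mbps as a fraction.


Given: file = 50 MB, time = 8 s
File in Mb = 50 * 8 = 400 Mb
Throughput = 400 / 8 Mbps
Throughput = 50 Mbps

50


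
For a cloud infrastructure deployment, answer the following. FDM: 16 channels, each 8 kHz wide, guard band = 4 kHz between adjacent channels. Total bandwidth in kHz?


Given: 16 channels, 8 kHz each, guard = 4 kHz
Channel bandwidth = 16 * 8 = 128 kHz
Guard bands = 15 gaps * 4 kHz = 60 kHz
Total = 128 + 60 = 188 kHz

188


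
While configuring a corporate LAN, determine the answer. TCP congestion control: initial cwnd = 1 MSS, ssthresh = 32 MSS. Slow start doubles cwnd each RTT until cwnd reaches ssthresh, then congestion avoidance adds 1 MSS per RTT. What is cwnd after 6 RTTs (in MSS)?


RTT 0: cwnd = 1 MSS (initial)
RTT 1: cwnd = 2 MSS (slow start, doubled)
RTT 2: cwnd = 4 MSS (slow start, doubled)
RTT 3: cwnd = 8 MSS (slow start, doubled)
RTT 4: cwnd = 16 MSS (slow start, doubled)
RTT 5: cwnd = 32 MSS (slow start, doubled)
RTT 6: cwnd = 33 MSS (congestion avoidance, +1)

33


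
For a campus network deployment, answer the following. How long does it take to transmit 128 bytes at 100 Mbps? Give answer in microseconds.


Given: packet = 128 bytes, bandwidth = 100 Mbps
Packet in bits = 128 * 8 = 1024 bits
Bandwidth = 100 * 10^6 = 100000000 bps
Time = 1024 / 100000000 seconds
Time in us = 1024 * 10^6 / 100000000 = 10.24

10.24


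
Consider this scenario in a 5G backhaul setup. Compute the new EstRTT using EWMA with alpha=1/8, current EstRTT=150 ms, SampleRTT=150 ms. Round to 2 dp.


Given: EstRTT = 150 ms, SampleRTT = 150 ms, alpha = 1/8
New EstRTT = (1 - alpha) * EstRTT + alpha * SampleRTT
(7/8) * 150 = 131.25
(1/8) * 150 = 18.75
New EstRTT = 131.25 + 18.75 = 150 ms -> 150.00 ms (2 dp)

150.00


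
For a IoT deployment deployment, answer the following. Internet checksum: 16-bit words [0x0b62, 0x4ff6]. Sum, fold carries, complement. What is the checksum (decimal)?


Given words: [0x0b62, 0x4ff6]
Step 1: Sum all words
Raw sum = 2914 + 20470 = 23384
One's complement = ~23384 & 0xFFFF = 42151

42151


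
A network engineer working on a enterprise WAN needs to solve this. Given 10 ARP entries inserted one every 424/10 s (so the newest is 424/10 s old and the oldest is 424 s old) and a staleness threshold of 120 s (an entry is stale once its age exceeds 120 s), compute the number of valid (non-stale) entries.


Ages are k * 424/10 s for k = 1..10 (spacing = 42.4000 s).
Entry k is valid iff k * 424/10 <= 120 iff k <= 10 * 120 / 424 = 2.8302
n_valid = floor(2.8302) = 2
(n_stale = 10 - 2 = 8)

2


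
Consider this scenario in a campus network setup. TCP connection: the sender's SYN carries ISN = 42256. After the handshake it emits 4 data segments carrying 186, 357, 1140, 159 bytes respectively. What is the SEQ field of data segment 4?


The SYN occupies sequence number ISN = 42256, so the first data byte is ISN + 1 = 42257.
SEQ of data segment i = (ISN + 1) + sum of payload sizes of segments 1..i-1.
Segment 1: SEQ = 42257, payload = 186 bytes
Segment 2: SEQ = 42443, payload = 357 bytes
Segment 3: SEQ = 42800, payload = 1140 bytes
Segment 4: SEQ = 43940, payload = 159 bytes
SEQ of segment 4 = 42257 + 186 + 357 + 1140 = 43940

43940


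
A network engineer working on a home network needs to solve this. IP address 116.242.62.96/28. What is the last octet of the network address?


Given: IP = 116.242.62.96, prefix = /28
Subnet mask = 255.255.255.240
Last octet of IP: 96
Last octet of mask: 240
Network last octet = 96 AND 240 = 96

96


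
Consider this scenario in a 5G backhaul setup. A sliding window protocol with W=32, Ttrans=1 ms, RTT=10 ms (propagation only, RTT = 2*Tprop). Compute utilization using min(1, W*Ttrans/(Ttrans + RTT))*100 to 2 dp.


Given: W = 32, Ttrans = 1 ms, RTT = 10 ms (= 2 * Tprop, Tprop = 5 ms)
Cycle time = Ttrans + RTT = 1 + 10 = 11 ms (first packet sent until its ACK returns)
W * Ttrans = 32 * 1 = 32 ms of sending per cycle
W * Ttrans / (Ttrans + RTT) = 32 / 11 = 2.909091
U = min(1, 2.909091) = 1.000000
U% = 100.00%

100.00


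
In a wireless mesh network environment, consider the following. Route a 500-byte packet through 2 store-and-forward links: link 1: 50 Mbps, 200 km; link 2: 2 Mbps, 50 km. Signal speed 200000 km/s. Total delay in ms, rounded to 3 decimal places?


Packet = 500 bytes = 4000 bits. Store-and-forward: sum (t_trans + t_prop) per link.
Link 1: t_trans = 4000/(50*10^6) s = 0.0800 ms; t_prop = 200/200000 s = 1.0000 ms; subtotal = 1.0800 ms
Link 2: t_trans = 4000/(2*10^6) s = 2.0000 ms; t_prop = 50/200000 s = 0.2500 ms; subtotal = 2.2500 ms
End-to-end = 1.0800 + 2.2500 = 3.3300 ms -> 3.330 ms (3 dp)

3.330


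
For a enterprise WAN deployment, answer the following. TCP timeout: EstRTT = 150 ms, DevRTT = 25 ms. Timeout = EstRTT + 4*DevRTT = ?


Given: EstRTT = 150 ms, DevRTT = 25 ms
Timeout = EstRTT + 4 * DevRTT
4 * DevRTT = 4 * 25 = 100
Timeout = 150 + 100 = 250 ms

250


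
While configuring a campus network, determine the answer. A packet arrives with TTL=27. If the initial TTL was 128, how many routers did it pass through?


Given: initial TTL = 128, received TTL = 27
Hops = initial TTL - received TTL
Hops = 128 - 27 = 101

101


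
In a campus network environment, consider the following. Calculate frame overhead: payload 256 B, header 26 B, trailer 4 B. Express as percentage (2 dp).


Given: payload = 256 B, header = 26 B, trailer = 4 B
Overhead bytes = header + trailer = 26 + 4 = 30
Total frame = payload + overhead = 256 + 30 = 286
Overhead % = 30 / 286 * 100 = 10.4895% -> 10.49% (2 dp)

10.49


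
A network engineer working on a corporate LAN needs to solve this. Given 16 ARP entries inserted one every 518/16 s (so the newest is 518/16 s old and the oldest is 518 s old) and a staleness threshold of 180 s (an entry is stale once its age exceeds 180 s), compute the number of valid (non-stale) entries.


Ages are k * 518/16 s for k = 1..16 (spacing = 32.3750 s).
Entry k is valid iff k * 518/16 <= 180 iff k <= 16 * 180 / 518 = 5.5598
n_valid = floor(5.5598) = 5
(n_stale = 16 - 5 = 11)

5


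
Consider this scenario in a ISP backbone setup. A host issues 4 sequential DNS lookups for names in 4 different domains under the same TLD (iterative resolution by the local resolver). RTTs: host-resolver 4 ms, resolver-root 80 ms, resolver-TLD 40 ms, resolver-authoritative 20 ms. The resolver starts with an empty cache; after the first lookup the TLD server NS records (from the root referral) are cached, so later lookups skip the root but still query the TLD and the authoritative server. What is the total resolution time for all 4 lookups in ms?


Lookup 1 (cold cache): local + root + TLD + auth = 4 + 80 + 40 + 20 = 144 ms
Lookups 2..4 (TLD NS cached -> skip root; new domain -> still ask TLD and auth): local + TLD + auth = 4 + 40 + 20 = 64 ms each
Remaining 3 lookups: 3 * 64 = 192 ms
Total = 144 + 192 = 336 ms

336


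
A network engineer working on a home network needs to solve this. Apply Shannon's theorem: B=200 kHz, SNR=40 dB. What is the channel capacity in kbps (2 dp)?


Given: B = 200 kHz, SNR = 40 dB
SNR linear = 10^(40/10) = 10000
1 + SNR = 10001
log2(10001) = 13.2878566418
C = 200 * 1000 * 13.2878566418 = 2657571.3284 bps
C = 2657.571328 kbps -> 2657.57 kbps (2 dp)

2657.57


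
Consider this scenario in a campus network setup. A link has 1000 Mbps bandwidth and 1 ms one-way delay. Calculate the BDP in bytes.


Given: bandwidth = 1000 Mbps, delay = 1 ms
BDP in bits = 1000 * 10^6 * 1 / 1000
BDP in bits = 1000000
BDP in bytes = 1000000 / 8 = 125000

125000


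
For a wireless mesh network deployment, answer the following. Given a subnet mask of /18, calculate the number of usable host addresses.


Given: subnet mask /18
Host bits = 32 - 18 = 14
Total addresses = 2^14 = 16384
Usable hosts = 16384 - 2 (network + broadcast) = 16382

16382


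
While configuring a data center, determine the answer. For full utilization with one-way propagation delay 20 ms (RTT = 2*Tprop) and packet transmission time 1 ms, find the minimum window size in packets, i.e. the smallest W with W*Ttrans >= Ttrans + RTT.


Given: Ttrans = 1 ms, RTT = 40 ms (= 2 * Tprop, Tprop = 20 ms)
Time until first ACK returns = Ttrans + RTT = 1 + 40 = 41 ms
Need W * Ttrans >= Ttrans + RTT  ->  W >= (Ttrans + RTT) / Ttrans
(Ttrans + RTT) / Ttrans = 41 / 1 = 41
W_min = ceil(41) = 41

41


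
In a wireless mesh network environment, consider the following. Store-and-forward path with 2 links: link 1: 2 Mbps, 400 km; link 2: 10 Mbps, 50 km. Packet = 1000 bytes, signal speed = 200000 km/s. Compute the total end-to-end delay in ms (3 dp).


Packet = 1000 bytes = 8000 bits. Store-and-forward: sum (t_trans + t_prop) per link.
Link 1: t_trans = 8000/(2*10^6) s = 4.0000 ms; t_prop = 400/200000 s = 2.0000 ms; subtotal = 6.0000 ms
Link 2: t_trans = 8000/(10*10^6) s = 0.8000 ms; t_prop = 50/200000 s = 0.2500 ms; subtotal = 1.0500 ms
End-to-end = 6.0000 + 1.0500 = 7.0500 ms -> 7.050 ms (3 dp)

7.050


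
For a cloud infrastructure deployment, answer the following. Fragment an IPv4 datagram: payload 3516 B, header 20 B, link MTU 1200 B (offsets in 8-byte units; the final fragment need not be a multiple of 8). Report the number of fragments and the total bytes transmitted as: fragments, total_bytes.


Max data per non-final fragment = floor((MTU - header)/8)*8 = floor((1200 - 20)/8)*8 = floor(1180/8)*8 = 1176 B
Final fragment needs no 8-byte alignment: it can carry up to MTU - header = 1180 B
Non-final fragments needed = ceil((payload - 1180) / 1176) = ceil(2336/1176) = ceil(1.9864) = 2
Number of fragments = 2 + 1 = 3
Fragment sizes (data): 2 * 1176 B + 1164 B (last, 1164 <= 1180 OK)
Total bytes sent = payload + n_frags * header = 3516 + 3*20 = 3516 + 60 = 3576 B

3, 3576


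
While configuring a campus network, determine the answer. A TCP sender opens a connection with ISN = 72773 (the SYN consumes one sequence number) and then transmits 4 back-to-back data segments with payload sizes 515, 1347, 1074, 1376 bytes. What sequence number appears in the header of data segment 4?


The SYN occupies sequence number ISN = 72773, so the first data byte is ISN + 1 = 72774.
SEQ of data segment i = (ISN + 1) + sum of payload sizes of segments 1..i-1.
Segment 1: SEQ = 72774, payload = 515 bytes
Segment 2: SEQ = 73289, payload = 1347 bytes
Segment 3: SEQ = 74636, payload = 1074 bytes
Segment 4: SEQ = 75710, payload = 1376 bytes
SEQ of segment 4 = 72774 + 515 + 1347 + 1074 = 75710

75710


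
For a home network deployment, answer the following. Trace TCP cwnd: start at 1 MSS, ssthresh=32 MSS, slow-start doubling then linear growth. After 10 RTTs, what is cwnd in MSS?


RTT 0: cwnd = 1 MSS (initial)
RTT 1: cwnd = 2 MSS (slow start, doubled)
RTT 2: cwnd = 4 MSS (slow start, doubled)
RTT 3: cwnd = 8 MSS (slow start, doubled)
RTT 4: cwnd = 16 MSS (slow start, doubled)
RTT 5: cwnd = 32 MSS (slow start, doubled)
RTT 6: cwnd = 33 MSS (congestion avoidance, +1)
RTT 7: cwnd = 34 MSS (congestion avoidance, +1)
RTT 8: cwnd = 35 MSS (congestion avoidance, +1)
RTT 9: cwnd = 36 MSS (congestion avoidance, +1)
RTT 10: cwnd = 37 MSS (congestion avoidance, +1)

37


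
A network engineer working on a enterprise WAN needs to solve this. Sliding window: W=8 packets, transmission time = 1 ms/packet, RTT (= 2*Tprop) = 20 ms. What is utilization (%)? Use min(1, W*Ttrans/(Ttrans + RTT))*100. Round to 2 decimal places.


Given: W = 8, Ttrans = 1 ms, RTT = 20 ms (= 2 * Tprop, Tprop = 10 ms)
Cycle time = Ttrans + RTT = 1 + 20 = 21 ms (first packet sent until its ACK returns)
W * Ttrans = 8 * 1 = 8 ms of sending per cycle
W * Ttrans / (Ttrans + RTT) = 8 / 21 = 0.380952
U = min(1, 0.380952) = 0.380952
U% = 38.10%

38.10


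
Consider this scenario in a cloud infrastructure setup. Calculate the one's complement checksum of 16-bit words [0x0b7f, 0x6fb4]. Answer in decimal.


Given words: [0x0b7f, 0x6fb4]
Step 1: Sum all words
Raw sum = 2943 + 28596 = 31539
One's complement = ~31539 & 0xFFFF = 33996

33996


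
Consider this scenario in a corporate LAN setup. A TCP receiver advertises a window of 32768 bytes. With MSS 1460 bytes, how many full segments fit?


Given: RWND = 32768 bytes, MSS = 1460 bytes
Full segments = floor(RWND / MSS)
Full segments = floor(32768 / 1460)
Full segments = floor(22.4438) = 22

22


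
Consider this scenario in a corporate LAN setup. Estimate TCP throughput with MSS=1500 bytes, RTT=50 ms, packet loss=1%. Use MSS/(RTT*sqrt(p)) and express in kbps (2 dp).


Given: MSS = 1500 bytes, RTT = 50 ms, loss = 1%
RTT in seconds = 50 / 1000 = 0.05
Loss rate = 1% = 0.01
sqrt(loss) = sqrt(0.01) = 0.1
Throughput (bytes/s) = 1500 / (0.05 * 0.1) = 300000.0000
Throughput (kbps) = 300000.0000 * 8 / 1000 = 2400.000000 -> 2400.00 kbps (2 dp)

2400.00


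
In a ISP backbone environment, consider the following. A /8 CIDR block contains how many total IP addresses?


Given: CIDR prefix /8
Host bits = 32 - 8 = 24
Total addresses = 2^24 = 16777216

16777216


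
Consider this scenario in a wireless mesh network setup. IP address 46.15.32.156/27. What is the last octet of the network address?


Given: IP = 46.15.32.156, prefix = /27
Subnet mask = 255.255.255.224
Last octet of IP: 156
Last octet of mask: 224
Network last octet = 156 AND 224 = 128

128


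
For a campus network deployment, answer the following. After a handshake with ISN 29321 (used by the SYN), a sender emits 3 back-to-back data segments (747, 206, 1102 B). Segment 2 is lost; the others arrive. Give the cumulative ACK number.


SYN uses sequence number 29321; first data byte = ISN + 1 = 29322.
Segment 1: SEQ = 29322, len = 747 B, covers [29322, 30068]
Segment 2: SEQ = 30069, len = 206 B, covers [30069, 30274] [LOST]
Segment 3: SEQ = 30275, len = 1102 B, covers [30275, 31376]
In-order data received: bytes [29322, 30068] (segments 1..1).
Segment 2 missing -> gap begins at byte 30069; later segments buffered out of order.
Cumulative ACK = next expected in-order byte = 29322 + 747 = 30069

30069


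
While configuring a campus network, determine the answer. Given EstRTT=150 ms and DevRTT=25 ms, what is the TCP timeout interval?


Given: EstRTT = 150 ms, DevRTT = 25 ms
Timeout = EstRTT + 4 * DevRTT
4 * DevRTT = 4 * 25 = 100
Timeout = 150 + 100 = 250 ms

250


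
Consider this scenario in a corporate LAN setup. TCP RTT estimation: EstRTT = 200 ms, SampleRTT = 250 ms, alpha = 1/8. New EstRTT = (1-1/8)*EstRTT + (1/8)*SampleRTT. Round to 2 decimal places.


Given: EstRTT = 200 ms, SampleRTT = 250 ms, alpha = 1/8
New EstRTT = (1 - alpha) * EstRTT + alpha * SampleRTT
(7/8) * 200 = 175
(1/8) * 250 = 31.25
New EstRTT = 175 + 31.25 = 206.25 ms -> 206.25 ms (2 dp)

206.25


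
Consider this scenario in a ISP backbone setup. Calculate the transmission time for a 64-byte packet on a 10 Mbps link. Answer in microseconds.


Given: packet = 64 bytes, bandwidth = 10 Mbps
Packet in bits = 64 * 8 = 512 bits
Bandwidth = 10 * 10^6 = 10000000 bps
Time = 512 / 10000000 seconds
Time in us = 512 * 10^6 / 10000000 = 51.2

51.2


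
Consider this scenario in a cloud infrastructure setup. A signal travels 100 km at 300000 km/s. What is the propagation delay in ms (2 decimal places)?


Given: distance = 100 km, speed = 300000 km/s
Delay = distance / speed = 100 / 300000 seconds
Delay in ms = 100 * 1000 / 300000
Delay = 0.3333 ms
Rounded to 2 dp = 0.33 ms

0.33


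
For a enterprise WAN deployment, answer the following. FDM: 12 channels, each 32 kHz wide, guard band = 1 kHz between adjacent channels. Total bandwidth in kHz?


Given: 12 channels, 32 kHz each, guard = 1 kHz
Channel bandwidth = 12 * 32 = 384 kHz
Guard bands = 11 gaps * 1 kHz = 11 kHz
Total = 384 + 11 = 395 kHz

395


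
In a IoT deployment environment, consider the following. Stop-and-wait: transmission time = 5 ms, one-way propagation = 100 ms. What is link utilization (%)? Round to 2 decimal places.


Given: Ttrans = 5 ms, Tprop = 100 ms
RTT = 2 * Tprop = 2 * 100 = 200 ms
U = Ttrans / (Ttrans + RTT)
U = 5 / (5 + 200)
U = 5 / 205 = 0.02439
U% = 2.44%

2.44


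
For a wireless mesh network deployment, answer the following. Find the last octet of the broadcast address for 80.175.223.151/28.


Given: IP = 80.175.223.151, prefix = /28
Host bits = 32 - 28 = 4
Network last octet = 151 AND mask = 144
Host part size = 2^4 - 1 = 15
Broadcast last octet = 144 OR 15 = 159

159


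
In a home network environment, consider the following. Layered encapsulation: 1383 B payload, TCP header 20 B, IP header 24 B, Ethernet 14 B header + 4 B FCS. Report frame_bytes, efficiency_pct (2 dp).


TCP segment = 1383 + 20 = 1403 B
IP packet = 1403 + 24 = 1427 B
Ethernet frame = 1427 + 14 + 4 = 1445 B
Efficiency = app / frame = 1383 / 1445 = 0.957093 = 95.7093% -> 95.71% (2 dp)

1445, 95.71


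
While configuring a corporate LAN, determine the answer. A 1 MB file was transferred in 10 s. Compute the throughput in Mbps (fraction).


Given: file = 1 MB, time = 10 s
File in Mb = 1 * 8 = 8 Mb
Throughput = 8 / 10 Mbps
Throughput = 4/5 Mbps

4/5


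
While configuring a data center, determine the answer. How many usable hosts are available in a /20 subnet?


Given: subnet mask /20
Host bits = 32 - 20 = 12
Total addresses = 2^12 = 4096
Usable hosts = 4096 - 2 (network + broadcast) = 4094

4094


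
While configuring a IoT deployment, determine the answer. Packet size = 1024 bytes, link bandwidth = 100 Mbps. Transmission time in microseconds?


Given: packet = 1024 bytes, bandwidth = 100 Mbps
Packet in bits = 1024 * 8 = 8192 bits
Bandwidth = 100 * 10^6 = 100000000 bps
Time = 8192 / 100000000 seconds
Time in us = 8192 * 10^6 / 100000000 = 81.92

81.92


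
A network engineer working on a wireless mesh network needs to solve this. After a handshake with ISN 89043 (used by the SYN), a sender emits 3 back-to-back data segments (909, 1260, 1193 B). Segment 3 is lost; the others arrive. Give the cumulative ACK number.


SYN uses sequence number 89043; first data byte = ISN + 1 = 89044.
Segment 1: SEQ = 89044, len = 909 B, covers [89044, 89952]
Segment 2: SEQ = 89953, len = 1260 B, covers [89953, 91212]
Segment 3: SEQ = 91213, len = 1193 B, covers [91213, 92405] [LOST]
In-order data received: bytes [89044, 91212] (segments 1..2).
Segment 3 missing -> gap begins at byte 91213.
Cumulative ACK = next expected in-order byte = 89044 + 909 + 1260 = 91213

91213


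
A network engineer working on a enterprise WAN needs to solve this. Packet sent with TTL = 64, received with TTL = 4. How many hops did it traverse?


Given: initial TTL = 64, received TTL = 4
Hops = initial TTL - received TTL
Hops = 64 - 4 = 60

60


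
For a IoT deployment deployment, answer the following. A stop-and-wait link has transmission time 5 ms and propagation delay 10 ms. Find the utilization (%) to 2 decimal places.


Given: Ttrans = 5 ms, Tprop = 10 ms
RTT = 2 * Tprop = 2 * 10 = 20 ms
U = Ttrans / (Ttrans + RTT)
U = 5 / (5 + 20)
U = 5 / 25 = 0.2
U% = 20.00%

20.00


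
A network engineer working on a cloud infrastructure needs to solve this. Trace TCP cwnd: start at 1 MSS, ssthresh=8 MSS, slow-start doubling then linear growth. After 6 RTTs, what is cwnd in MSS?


RTT 0: cwnd = 1 MSS (initial)
RTT 1: cwnd = 2 MSS (slow start, doubled)
RTT 2: cwnd = 4 MSS (slow start, doubled)
RTT 3: cwnd = 8 MSS (slow start, doubled)
RTT 4: cwnd = 9 MSS (congestion avoidance, +1)
RTT 5: cwnd = 10 MSS (congestion avoidance, +1)
RTT 6: cwnd = 11 MSS (congestion avoidance, +1)

11


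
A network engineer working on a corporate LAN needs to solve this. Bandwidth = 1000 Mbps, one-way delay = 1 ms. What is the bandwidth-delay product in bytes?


Given: bandwidth = 1000 Mbps, delay = 1 ms
BDP in bits = 1000 * 10^6 * 1 / 1000
BDP in bits = 1000000
BDP in bytes = 1000000 / 8 = 125000

125000


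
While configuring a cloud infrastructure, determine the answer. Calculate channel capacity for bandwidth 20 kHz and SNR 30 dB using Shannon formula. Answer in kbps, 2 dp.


Given: B = 20 kHz, SNR = 30 dB
SNR linear = 10^(30/10) = 1000
1 + SNR = 1001
log2(1001) = 9.9672262588
C = 20 * 1000 * 9.9672262588 = 199344.5252 bps
C = 199.344525 kbps -> 199.34 kbps (2 dp)

199.34


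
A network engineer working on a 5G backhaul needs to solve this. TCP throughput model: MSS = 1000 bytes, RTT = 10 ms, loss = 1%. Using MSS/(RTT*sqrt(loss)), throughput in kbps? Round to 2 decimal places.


Given: MSS = 1000 bytes, RTT = 10 ms, loss = 1%
RTT in seconds = 10 / 1000 = 0.01
Loss rate = 1% = 0.01
sqrt(loss) = sqrt(0.01) = 0.1
Throughput (bytes/s) = 1000 / (0.01 * 0.1) = 1000000.0000
Throughput (kbps) = 1000000.0000 * 8 / 1000 = 8000.000000 -> 8000.00 kbps (2 dp)

8000.00


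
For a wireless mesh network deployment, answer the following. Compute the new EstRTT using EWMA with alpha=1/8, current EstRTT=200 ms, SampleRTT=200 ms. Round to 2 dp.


Given: EstRTT = 200 ms, SampleRTT = 200 ms, alpha = 1/8
New EstRTT = (1 - alpha) * EstRTT + alpha * SampleRTT
(7/8) * 200 = 175
(1/8) * 200 = 25
New EstRTT = 175 + 25 = 200 ms -> 200.00 ms (2 dp)

200.00


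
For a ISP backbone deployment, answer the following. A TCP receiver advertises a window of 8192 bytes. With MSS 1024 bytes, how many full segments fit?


Given: RWND = 8192 bytes, MSS = 1024 bytes
Full segments = floor(RWND / MSS)
Full segments = floor(8192 / 1024)
Full segments = floor(8.0) = 8

8


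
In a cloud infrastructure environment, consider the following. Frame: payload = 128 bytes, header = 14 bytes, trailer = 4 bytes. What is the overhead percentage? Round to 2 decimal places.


Given: payload = 128 B, header = 14 B, trailer = 4 B
Overhead bytes = header + trailer = 14 + 4 = 18
Total frame = payload + overhead = 128 + 18 = 146
Overhead % = 18 / 146 * 100 = 12.3288% -> 12.33% (2 dp)

12.33


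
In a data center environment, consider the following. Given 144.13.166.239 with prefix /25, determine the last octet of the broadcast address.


Given: IP = 144.13.166.239, prefix = /25
Host bits = 32 - 25 = 7
Network last octet = 239 AND mask = 128
Host part size = 2^7 - 1 = 127
Broadcast last octet = 128 OR 127 = 255

255


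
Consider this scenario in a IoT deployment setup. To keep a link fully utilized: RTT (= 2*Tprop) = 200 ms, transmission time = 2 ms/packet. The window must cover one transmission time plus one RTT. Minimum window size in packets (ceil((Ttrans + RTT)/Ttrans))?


Given: Ttrans = 2 ms, RTT = 200 ms (= 2 * Tprop, Tprop = 100 ms)
Time until first ACK returns = Ttrans + RTT = 2 + 200 = 202 ms
Need W * Ttrans >= Ttrans + RTT  ->  W >= (Ttrans + RTT) / Ttrans
(Ttrans + RTT) / Ttrans = 202 / 2 = 101
W_min = ceil(101) = 101

101


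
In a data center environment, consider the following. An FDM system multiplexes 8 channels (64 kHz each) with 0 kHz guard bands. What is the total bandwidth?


Given: 8 channels, 64 kHz each, guard = 0 kHz
Channel bandwidth = 8 * 64 = 512 kHz
Guard bands = 7 gaps * 0 kHz = 0 kHz
Total = 512 + 0 = 512 kHz

512


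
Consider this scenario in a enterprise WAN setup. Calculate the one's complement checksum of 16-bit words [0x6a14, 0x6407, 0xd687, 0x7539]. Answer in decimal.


Given words: [0x6a14, 0x6407, 0xd687, 0x7539]
Step 1: Sum all words
Raw sum = 27156 + 25607 + 54919 + 30009 = 137691
Step 2: Fold carry: (6619 + 2) = 6621
One's complement = ~6621 & 0xFFFF = 58914

58914


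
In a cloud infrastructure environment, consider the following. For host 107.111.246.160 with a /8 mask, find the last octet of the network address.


Given: IP = 107.111.246.160, prefix = /8
Subnet mask = 255.0.0.0
Last octet of IP: 160
Last octet of mask: 0
Network last octet = 160 AND 0 = 0

0


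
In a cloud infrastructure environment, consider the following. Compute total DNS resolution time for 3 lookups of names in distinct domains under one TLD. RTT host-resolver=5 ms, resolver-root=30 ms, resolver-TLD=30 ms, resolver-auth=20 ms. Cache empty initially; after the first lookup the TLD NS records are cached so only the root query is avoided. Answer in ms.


Lookup 1 (cold cache): local + root + TLD + auth = 5 + 30 + 30 + 20 = 85 ms
Lookups 2..3 (TLD NS cached -> skip root; new domain -> still ask TLD and auth): local + TLD + auth = 5 + 30 + 20 = 55 ms each
Remaining 2 lookups: 2 * 55 = 110 ms
Total = 85 + 110 = 195 ms

195


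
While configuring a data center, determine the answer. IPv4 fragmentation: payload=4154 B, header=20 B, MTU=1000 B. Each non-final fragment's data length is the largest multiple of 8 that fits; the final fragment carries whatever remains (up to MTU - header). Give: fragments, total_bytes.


Max data per non-final fragment = floor((MTU - header)/8)*8 = floor((1000 - 20)/8)*8 = floor(980/8)*8 = 976 B
Final fragment needs no 8-byte alignment: it can carry up to MTU - header = 980 B
Non-final fragments needed = ceil((payload - 980) / 976) = ceil(3174/976) = ceil(3.2520) = 4
Number of fragments = 4 + 1 = 5
Fragment sizes (data): 4 * 976 B + 250 B (last, 250 <= 980 OK)
Total bytes sent = payload + n_frags * header = 4154 + 5*20 = 4154 + 100 = 4254 B

5, 4254


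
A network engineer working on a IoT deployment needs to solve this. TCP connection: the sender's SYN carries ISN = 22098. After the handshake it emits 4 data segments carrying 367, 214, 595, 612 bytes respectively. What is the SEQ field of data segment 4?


The SYN occupies sequence number ISN = 22098, so the first data byte is ISN + 1 = 22099.
SEQ of data segment i = (ISN + 1) + sum of payload sizes of segments 1..i-1.
Segment 1: SEQ = 22099, payload = 367 bytes
Segment 2: SEQ = 22466, payload = 214 bytes
Segment 3: SEQ = 22680, payload = 595 bytes
Segment 4: SEQ = 23275, payload = 612 bytes
SEQ of segment 4 = 22099 + 367 + 214 + 595 = 23275

23275


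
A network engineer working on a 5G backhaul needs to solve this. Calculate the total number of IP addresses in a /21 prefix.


Given: CIDR prefix /21
Host bits = 32 - 21 = 11
Total addresses = 2^11 = 2048

2048


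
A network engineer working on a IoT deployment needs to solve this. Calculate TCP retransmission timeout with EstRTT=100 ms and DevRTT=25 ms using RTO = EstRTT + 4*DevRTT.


Given: EstRTT = 100 ms, DevRTT = 25 ms
Timeout = EstRTT + 4 * DevRTT
4 * DevRTT = 4 * 25 = 100
Timeout = 100 + 100 = 200 ms

200


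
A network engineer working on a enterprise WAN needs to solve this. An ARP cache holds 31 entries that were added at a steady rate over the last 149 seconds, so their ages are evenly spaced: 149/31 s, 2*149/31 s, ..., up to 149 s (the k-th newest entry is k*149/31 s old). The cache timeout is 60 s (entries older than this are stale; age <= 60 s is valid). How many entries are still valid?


Ages are k * 149/31 s for k = 1..31 (spacing = 4.8065 s).
Entry k is valid iff k * 149/31 <= 60 iff k <= 31 * 60 / 149 = 12.4832
n_valid = floor(12.4832) = 12
(n_stale = 31 - 12 = 19)

12


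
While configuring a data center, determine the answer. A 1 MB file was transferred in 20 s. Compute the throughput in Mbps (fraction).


Given: file = 1 MB, time = 20 s
File in Mb = 1 * 8 = 8 Mb
Throughput = 8 / 20 Mbps
Throughput = 2/5 Mbps

2/5


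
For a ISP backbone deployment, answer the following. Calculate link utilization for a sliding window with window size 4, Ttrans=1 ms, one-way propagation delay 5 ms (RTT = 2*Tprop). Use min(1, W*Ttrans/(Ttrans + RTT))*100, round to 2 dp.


Given: W = 4, Ttrans = 1 ms, RTT = 10 ms (= 2 * Tprop, Tprop = 5 ms)
Cycle time = Ttrans + RTT = 1 + 10 = 11 ms (first packet sent until its ACK returns)
W * Ttrans = 4 * 1 = 4 ms of sending per cycle
W * Ttrans / (Ttrans + RTT) = 4 / 11 = 0.363636
U = min(1, 0.363636) = 0.363636
U% = 36.36%

36.36
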